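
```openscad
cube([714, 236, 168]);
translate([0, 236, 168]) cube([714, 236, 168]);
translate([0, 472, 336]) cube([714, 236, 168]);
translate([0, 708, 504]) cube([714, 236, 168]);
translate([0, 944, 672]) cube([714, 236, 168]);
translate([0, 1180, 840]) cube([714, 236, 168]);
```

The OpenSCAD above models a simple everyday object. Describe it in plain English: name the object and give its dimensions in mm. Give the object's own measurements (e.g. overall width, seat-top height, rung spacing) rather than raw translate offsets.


A straight staircase of 6 solid steps. Each step is 714 mm wide (x), 236 mm deep (y, the going) and 168 mm tall (the rise). The first step rests on the floor; each subsequent step sits one going further in +y and one rise higher in +z, directly behind and above the previous step with no overlap.


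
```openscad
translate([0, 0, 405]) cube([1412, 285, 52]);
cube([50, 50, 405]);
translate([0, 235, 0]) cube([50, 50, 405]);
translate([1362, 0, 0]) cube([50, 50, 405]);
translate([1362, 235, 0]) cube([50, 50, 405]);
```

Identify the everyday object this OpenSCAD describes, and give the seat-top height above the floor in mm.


A bench. The seat-top height is 457 mm.

A long slab on four corner posts — a bench. The slab sits at z = 405 with thickness 52, so the top is 405 + 52 = 457 mm.


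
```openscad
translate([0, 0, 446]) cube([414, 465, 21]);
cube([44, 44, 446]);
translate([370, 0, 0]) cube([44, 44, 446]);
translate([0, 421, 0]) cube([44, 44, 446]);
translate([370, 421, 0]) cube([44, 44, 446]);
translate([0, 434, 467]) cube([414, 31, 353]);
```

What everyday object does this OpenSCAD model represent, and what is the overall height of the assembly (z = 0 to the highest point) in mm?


A chair. The overall height is 820 mm.

A slab on four corner posts with a tall panel at the back — a chair. The seat slab sits at z = 446 with thickness 21, and the 353 mm backrest starts at the seat top, so the overall height is 446 + 21 + 353 = 820 mm.


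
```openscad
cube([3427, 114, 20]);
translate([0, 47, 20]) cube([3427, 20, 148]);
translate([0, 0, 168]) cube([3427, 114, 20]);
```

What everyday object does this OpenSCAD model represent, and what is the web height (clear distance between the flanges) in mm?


An I-beam. The web height is 148 mm.

Two wide flanges with a thin centred web — an I-beam. Overall 188 mm minus two 20 mm flanges gives a web of 188 − 2·20 = 148 mm.


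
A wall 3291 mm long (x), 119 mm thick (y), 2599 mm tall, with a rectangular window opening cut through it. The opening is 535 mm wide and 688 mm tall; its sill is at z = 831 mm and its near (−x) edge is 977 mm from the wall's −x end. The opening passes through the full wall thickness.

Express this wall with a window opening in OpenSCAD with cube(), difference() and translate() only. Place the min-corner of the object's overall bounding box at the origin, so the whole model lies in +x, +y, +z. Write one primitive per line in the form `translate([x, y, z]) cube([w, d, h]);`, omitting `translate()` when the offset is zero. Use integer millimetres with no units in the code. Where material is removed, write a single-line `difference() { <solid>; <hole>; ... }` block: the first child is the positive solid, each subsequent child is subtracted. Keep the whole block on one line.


difference() { cube([3291, 119, 2599]); translate([977, 0, 831]) cube([535, 119, 688]); }


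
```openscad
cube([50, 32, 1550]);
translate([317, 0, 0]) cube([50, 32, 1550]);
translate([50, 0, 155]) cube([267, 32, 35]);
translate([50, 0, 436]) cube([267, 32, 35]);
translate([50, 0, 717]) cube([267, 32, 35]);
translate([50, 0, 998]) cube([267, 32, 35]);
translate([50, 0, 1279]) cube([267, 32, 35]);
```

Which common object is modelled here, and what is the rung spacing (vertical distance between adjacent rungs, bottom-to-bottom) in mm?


A ladder. The rung spacing is 281 mm.

Two tall 50×32 posts with 5 short bars between them — a ladder. Adjacent rungs sit at z = 155 and z = 436, so the spacing is 436 − 155 = 281 mm.


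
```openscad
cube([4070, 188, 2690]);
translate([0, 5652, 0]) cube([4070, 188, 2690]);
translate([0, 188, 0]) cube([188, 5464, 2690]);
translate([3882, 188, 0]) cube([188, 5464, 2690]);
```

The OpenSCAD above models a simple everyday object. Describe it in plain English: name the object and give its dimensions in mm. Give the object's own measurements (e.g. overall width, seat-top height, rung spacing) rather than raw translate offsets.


The wall frame of a small rectangular building: four walls, each 2690 mm tall and 188 mm thick, enclosing a footprint 4070 mm (x) by 5840 mm (y) outside-to-outside, with no floor or roof. The front and back walls (the −y and +y sides) span the full width; the two side walls fit between them.


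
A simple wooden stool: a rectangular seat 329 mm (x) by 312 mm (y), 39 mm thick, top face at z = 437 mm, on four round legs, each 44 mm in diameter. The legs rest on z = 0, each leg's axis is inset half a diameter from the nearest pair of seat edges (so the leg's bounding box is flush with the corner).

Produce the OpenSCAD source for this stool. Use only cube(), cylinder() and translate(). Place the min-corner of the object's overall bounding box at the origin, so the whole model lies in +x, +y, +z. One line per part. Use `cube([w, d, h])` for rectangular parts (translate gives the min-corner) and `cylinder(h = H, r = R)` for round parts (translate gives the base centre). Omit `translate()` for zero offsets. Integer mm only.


// leg_h = 437 - 39 = 398
translate([0, 0, 398]) cube([329, 312, 39]);
translate([22, 22, 0]) cylinder(h = 398, r = 22);
translate([307, 22, 0]) cylinder(h = 398, r = 22);
translate([22, 290, 0]) cylinder(h = 398, r = 22);
translate([307, 290, 0]) cylinder(h = 398, r = 22);


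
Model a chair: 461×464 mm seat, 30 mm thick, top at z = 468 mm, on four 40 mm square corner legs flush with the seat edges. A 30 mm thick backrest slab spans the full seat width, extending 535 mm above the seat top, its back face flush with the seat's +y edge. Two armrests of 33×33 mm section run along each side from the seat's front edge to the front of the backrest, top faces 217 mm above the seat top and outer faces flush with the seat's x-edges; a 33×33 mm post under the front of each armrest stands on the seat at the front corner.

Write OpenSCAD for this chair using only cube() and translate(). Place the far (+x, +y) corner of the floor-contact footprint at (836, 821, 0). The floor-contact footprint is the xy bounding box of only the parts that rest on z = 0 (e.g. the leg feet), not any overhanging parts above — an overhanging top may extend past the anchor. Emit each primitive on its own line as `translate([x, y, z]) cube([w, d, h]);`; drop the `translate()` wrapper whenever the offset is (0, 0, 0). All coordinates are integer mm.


// leg_h = 468 - 30 = 438
// arm post h = 217 - 33 = 184
translate([375, 357, 438]) cube([461, 464, 30]);
translate([375, 357, 0]) cube([40, 40, 438]);
translate([796, 357, 0]) cube([40, 40, 438]);
translate([375, 781, 0]) cube([40, 40, 438]);
translate([796, 781, 0]) cube([40, 40, 438]);
translate([375, 791, 468]) cube([461, 30, 535]);
translate([375, 357, 652]) cube([33, 434, 33]);
translate([803, 357, 652]) cube([33, 434, 33]);
translate([375, 357, 468]) cube([33, 33, 184]);
translate([803, 357, 468]) cube([33, 33, 184]);


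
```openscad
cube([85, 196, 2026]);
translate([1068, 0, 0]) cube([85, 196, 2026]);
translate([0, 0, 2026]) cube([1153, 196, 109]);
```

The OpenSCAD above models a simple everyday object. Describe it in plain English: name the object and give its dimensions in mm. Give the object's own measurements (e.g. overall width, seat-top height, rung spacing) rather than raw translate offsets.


A door frame. The clear opening is 983 mm wide and 2026 mm high. Two 85 mm wide jambs, 196 mm deep, stand either side of the opening from the floor to the top of the opening. A 109 mm thick head sits across the top of both jambs, spanning the full outside width of the frame.


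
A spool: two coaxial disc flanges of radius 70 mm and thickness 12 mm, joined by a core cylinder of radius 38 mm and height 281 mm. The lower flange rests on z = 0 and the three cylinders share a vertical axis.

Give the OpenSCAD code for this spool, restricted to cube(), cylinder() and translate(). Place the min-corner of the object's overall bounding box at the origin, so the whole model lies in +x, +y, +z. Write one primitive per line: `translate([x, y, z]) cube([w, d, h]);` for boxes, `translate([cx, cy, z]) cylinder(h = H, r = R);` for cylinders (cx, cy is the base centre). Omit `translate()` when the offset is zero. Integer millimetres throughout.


translate([70, 70, 0]) cylinder(h = 12, r = 70);
translate([70, 70, 12]) cylinder(h = 281, r = 38);
translate([70, 70, 293]) cylinder(h = 12, r = 70);


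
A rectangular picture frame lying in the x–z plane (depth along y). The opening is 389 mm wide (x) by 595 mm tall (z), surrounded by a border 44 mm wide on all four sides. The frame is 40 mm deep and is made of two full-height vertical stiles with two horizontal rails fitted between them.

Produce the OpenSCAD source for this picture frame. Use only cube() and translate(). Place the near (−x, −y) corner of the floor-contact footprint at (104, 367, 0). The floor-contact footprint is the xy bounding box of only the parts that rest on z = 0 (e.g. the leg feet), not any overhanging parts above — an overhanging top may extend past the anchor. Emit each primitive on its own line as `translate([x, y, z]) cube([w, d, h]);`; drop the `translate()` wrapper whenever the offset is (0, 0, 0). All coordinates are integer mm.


translate([104, 367, 0]) cube([44, 40, 683]);
translate([537, 367, 0]) cube([44, 40, 683]);
translate([148, 367, 0]) cube([389, 40, 44]);
translate([148, 367, 639]) cube([389, 40, 44]);


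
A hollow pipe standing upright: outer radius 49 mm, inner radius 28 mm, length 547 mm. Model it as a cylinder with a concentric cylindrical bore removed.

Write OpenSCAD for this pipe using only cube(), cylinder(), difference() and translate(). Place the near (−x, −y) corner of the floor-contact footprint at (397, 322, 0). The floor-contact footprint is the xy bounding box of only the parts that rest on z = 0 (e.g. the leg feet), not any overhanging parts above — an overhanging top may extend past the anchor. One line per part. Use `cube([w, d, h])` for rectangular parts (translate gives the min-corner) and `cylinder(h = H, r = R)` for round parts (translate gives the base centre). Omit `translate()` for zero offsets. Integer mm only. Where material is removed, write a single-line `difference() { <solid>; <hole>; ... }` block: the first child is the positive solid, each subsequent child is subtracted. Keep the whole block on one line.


difference() { translate([446, 371, 0]) cylinder(h = 547, r = 49); translate([446, 371, 0]) cylinder(h = 547, r = 28); }


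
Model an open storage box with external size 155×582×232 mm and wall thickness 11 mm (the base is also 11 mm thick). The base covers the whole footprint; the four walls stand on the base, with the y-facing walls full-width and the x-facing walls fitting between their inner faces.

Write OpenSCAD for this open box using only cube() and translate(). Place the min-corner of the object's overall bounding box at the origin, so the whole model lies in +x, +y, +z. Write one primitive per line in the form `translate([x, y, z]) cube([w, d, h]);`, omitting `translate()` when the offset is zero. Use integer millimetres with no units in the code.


cube([155, 582, 11]);
translate([0, 0, 11]) cube([155, 11, 221]);
translate([0, 571, 11]) cube([155, 11, 221]);
translate([0, 11, 11]) cube([11, 560, 221]);
translate([144, 11, 11]) cube([11, 560, 221]);


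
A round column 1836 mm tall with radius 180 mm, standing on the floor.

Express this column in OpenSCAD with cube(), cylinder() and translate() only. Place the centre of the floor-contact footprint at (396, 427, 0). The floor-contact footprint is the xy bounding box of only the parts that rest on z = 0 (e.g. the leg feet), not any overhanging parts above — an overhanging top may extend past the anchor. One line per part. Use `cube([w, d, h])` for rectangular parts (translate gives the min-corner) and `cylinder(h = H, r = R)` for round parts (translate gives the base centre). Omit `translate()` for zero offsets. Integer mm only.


translate([396, 427, 0]) cylinder(h = 1836, r = 180);


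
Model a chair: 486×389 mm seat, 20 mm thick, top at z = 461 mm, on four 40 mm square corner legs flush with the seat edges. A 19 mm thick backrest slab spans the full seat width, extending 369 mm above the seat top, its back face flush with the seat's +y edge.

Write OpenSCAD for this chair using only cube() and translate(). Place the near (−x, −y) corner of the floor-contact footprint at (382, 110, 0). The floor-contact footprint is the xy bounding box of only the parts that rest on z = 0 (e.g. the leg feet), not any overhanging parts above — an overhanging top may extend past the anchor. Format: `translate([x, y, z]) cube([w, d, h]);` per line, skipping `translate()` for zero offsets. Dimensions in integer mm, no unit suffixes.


// leg_h = 461 - 20 = 441
translate([382, 110, 441]) cube([486, 389, 20]);
translate([382, 110, 0]) cube([40, 40, 441]);
translate([828, 110, 0]) cube([40, 40, 441]);
translate([382, 459, 0]) cube([40, 40, 441]);
translate([828, 459, 0]) cube([40, 40, 441]);
translate([382, 480, 461]) cube([486, 19, 369]);


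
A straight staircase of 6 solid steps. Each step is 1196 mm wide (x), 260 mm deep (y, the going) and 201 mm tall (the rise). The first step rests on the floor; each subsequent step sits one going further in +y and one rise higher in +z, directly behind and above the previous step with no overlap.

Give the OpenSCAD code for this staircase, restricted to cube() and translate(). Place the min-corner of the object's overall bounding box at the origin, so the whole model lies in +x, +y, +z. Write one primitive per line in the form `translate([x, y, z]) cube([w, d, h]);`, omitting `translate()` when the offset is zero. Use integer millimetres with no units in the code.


cube([1196, 260, 201]);
translate([0, 260, 201]) cube([1196, 260, 201]);
translate([0, 520, 402]) cube([1196, 260, 201]);
translate([0, 780, 603]) cube([1196, 260, 201]);
translate([0, 1040, 804]) cube([1196, 260, 201]);
translate([0, 1300, 1005]) cube([1196, 260, 201]);


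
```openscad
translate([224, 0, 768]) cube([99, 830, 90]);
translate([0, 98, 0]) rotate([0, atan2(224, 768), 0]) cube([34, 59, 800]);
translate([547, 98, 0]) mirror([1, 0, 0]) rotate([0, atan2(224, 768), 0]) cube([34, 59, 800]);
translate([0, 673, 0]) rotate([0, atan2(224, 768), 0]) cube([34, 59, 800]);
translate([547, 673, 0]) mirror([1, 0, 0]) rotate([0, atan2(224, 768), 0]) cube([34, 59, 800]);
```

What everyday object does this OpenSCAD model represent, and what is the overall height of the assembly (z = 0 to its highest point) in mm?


A sawhorse. The overall height is 858 mm.

A beam across two mirrored pairs of raked legs — a sawhorse. The beam's underside is at z = 768 (matching the legs' vertical rise in atan2(224, 768)) and the beam is 90 mm tall, so its top is at 768 + 90 = 858 mm. The raked legs top out at the beam's underside, so that is the highest point.


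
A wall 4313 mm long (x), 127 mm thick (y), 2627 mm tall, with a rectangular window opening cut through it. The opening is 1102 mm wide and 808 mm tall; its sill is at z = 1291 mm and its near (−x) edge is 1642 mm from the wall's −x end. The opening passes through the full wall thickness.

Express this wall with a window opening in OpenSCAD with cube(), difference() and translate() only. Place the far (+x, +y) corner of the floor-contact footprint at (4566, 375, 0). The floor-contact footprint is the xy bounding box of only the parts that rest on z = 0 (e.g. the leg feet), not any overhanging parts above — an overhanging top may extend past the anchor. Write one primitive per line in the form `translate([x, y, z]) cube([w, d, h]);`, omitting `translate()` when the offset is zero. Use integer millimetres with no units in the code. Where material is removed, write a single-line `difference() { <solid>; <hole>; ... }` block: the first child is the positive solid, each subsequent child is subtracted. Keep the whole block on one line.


difference() { translate([253, 248, 0]) cube([4313, 127, 2627]); translate([1895, 248, 1291]) cube([1102, 127, 808]); }


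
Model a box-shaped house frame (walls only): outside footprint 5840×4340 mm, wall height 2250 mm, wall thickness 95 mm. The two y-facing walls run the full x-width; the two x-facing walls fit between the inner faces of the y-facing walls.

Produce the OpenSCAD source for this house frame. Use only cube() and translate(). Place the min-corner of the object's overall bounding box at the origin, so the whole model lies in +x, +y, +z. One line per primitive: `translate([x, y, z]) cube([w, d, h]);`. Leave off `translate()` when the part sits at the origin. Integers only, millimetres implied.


cube([5840, 95, 2250]);
translate([0, 4245, 0]) cube([5840, 95, 2250]);
translate([0, 95, 0]) cube([95, 4150, 2250]);
translate([5745, 95, 0]) cube([95, 4150, 2250]);


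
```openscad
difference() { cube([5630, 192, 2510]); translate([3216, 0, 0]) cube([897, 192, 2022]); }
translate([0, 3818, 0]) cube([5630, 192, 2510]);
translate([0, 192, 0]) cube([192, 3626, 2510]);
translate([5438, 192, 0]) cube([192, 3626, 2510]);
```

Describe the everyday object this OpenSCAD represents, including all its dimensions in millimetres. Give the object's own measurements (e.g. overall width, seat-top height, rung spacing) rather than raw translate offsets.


A single room: four walls, each 2510 mm tall and 192 mm thick, enclosing an outside footprint 5630×4010 mm (x × y), no floor or roof. The front and back walls (−y and +y sides) run the full x-width; the side walls fit between their inner faces. A door opening 897 mm wide and 2022 mm tall is cut through the front wall from the floor up, its −x edge 3216 mm from the wall's −x end.


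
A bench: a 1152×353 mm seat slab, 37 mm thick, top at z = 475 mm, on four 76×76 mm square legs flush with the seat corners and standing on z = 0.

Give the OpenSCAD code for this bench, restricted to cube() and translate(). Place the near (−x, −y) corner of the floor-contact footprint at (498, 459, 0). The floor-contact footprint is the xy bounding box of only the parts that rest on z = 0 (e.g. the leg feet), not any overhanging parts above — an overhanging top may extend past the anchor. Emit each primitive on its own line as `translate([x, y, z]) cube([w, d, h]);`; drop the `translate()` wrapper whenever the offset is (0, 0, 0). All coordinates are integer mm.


translate([498, 459, 438]) cube([1152, 353, 37]);
translate([498, 459, 0]) cube([76, 76, 438]);
translate([498, 736, 0]) cube([76, 76, 438]);
translate([1574, 459, 0]) cube([76, 76, 438]);
translate([1574, 736, 0]) cube([76, 76, 438]);


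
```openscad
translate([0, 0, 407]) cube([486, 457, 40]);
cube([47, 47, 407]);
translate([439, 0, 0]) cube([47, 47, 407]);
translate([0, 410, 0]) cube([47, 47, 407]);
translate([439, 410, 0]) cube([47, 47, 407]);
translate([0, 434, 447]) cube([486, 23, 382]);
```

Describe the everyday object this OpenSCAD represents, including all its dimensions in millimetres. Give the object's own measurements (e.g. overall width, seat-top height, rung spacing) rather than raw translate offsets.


A chair. The seat is a 486×457×40 mm slab with its top at z = 447 mm, on four 47×47 mm corner legs (flush with the seat edges, standing on z = 0). A flat backrest 23 mm thick, 382 mm tall, spans the full seat width and rises from the seat top along its +y edge, rear face flush with the rear of the seat.


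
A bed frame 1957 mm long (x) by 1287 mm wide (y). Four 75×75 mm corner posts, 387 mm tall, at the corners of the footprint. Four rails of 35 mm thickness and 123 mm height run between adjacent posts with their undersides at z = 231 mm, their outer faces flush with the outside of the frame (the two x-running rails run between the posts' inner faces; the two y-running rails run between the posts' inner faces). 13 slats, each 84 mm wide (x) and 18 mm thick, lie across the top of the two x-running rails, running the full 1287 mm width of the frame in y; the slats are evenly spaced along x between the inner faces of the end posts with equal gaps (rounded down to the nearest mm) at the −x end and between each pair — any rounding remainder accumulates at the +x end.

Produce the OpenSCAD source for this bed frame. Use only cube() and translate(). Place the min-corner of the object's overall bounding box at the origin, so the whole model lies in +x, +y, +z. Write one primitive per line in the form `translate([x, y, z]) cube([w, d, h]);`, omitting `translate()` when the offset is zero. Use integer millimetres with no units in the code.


cube([75, 75, 387]);
translate([0, 1212, 0]) cube([75, 75, 387]);
translate([1882, 0, 0]) cube([75, 75, 387]);
translate([1882, 1212, 0]) cube([75, 75, 387]);
translate([75, 0, 231]) cube([1807, 35, 123]);
translate([75, 1252, 231]) cube([1807, 35, 123]);
translate([0, 75, 231]) cube([35, 1137, 123]);
translate([1922, 75, 231]) cube([35, 1137, 123]);
translate([126, 0, 354]) cube([84, 1287, 18]);
translate([261, 0, 354]) cube([84, 1287, 18]);
translate([396, 0, 354]) cube([84, 1287, 18]);
translate([531, 0, 354]) cube([84, 1287, 18]);
translate([666, 0, 354]) cube([84, 1287, 18]);
translate([801, 0, 354]) cube([84, 1287, 18]);
translate([936, 0, 354]) cube([84, 1287, 18]);
translate([1071, 0, 354]) cube([84, 1287, 18]);
translate([1206, 0, 354]) cube([84, 1287, 18]);
translate([1341, 0, 354]) cube([84, 1287, 18]);
translate([1476, 0, 354]) cube([84, 1287, 18]);
translate([1611, 0, 354]) cube([84, 1287, 18]);
translate([1746, 0, 354]) cube([84, 1287, 18]);


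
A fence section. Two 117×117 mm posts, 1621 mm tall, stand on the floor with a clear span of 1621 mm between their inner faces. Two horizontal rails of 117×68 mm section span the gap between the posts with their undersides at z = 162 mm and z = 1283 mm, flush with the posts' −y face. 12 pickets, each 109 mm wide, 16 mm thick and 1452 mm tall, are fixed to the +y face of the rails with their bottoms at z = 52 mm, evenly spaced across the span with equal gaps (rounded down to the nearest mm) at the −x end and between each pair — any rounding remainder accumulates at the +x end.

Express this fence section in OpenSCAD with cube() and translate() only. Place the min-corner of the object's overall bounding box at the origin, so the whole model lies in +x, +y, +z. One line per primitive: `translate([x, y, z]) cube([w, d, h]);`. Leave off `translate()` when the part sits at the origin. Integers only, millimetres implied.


cube([117, 117, 1621]);
translate([1738, 0, 0]) cube([117, 117, 1621]);
translate([117, 0, 162]) cube([1621, 117, 68]);
translate([117, 0, 1283]) cube([1621, 117, 68]);
translate([141, 117, 52]) cube([109, 16, 1452]);
translate([274, 117, 52]) cube([109, 16, 1452]);
translate([407, 117, 52]) cube([109, 16, 1452]);
translate([540, 117, 52]) cube([109, 16, 1452]);
translate([673, 117, 52]) cube([109, 16, 1452]);
translate([806, 117, 52]) cube([109, 16, 1452]);
translate([939, 117, 52]) cube([109, 16, 1452]);
translate([1072, 117, 52]) cube([109, 16, 1452]);
translate([1205, 117, 52]) cube([109, 16, 1452]);
translate([1338, 117, 52]) cube([109, 16, 1452]);
translate([1471, 117, 52]) cube([109, 16, 1452]);
translate([1604, 117, 52]) cube([109, 16, 1452]);


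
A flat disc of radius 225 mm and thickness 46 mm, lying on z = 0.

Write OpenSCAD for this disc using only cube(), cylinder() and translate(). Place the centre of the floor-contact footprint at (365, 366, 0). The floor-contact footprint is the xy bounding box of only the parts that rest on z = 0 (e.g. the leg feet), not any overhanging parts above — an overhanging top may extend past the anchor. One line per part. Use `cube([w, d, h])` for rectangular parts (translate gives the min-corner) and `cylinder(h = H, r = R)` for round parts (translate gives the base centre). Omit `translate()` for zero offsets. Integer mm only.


translate([365, 366, 0]) cylinder(h = 46, r = 225);


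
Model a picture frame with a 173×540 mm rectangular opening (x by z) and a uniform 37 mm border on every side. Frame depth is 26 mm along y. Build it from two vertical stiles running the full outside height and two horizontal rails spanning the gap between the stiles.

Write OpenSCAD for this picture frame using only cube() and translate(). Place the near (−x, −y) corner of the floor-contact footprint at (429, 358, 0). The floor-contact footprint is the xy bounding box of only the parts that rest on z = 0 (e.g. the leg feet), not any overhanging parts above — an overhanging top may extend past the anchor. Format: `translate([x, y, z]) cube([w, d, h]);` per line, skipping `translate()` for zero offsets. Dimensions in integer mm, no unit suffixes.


translate([429, 358, 0]) cube([37, 26, 614]);
translate([639, 358, 0]) cube([37, 26, 614]);
translate([466, 358, 0]) cube([173, 26, 37]);
translate([466, 358, 577]) cube([173, 26, 37]);


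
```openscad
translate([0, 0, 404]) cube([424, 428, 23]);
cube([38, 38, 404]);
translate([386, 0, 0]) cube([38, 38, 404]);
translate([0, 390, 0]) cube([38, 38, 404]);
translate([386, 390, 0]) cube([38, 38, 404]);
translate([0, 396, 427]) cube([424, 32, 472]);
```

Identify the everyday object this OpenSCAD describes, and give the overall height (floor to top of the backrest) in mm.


A chair. The overall height is 899 mm.

A slab on four corner posts with a tall panel at the back — a chair. The seat slab sits at z = 404 with thickness 23, and the 472 mm backrest starts at the seat top, so the overall height is 404 + 23 + 472 = 899 mm.


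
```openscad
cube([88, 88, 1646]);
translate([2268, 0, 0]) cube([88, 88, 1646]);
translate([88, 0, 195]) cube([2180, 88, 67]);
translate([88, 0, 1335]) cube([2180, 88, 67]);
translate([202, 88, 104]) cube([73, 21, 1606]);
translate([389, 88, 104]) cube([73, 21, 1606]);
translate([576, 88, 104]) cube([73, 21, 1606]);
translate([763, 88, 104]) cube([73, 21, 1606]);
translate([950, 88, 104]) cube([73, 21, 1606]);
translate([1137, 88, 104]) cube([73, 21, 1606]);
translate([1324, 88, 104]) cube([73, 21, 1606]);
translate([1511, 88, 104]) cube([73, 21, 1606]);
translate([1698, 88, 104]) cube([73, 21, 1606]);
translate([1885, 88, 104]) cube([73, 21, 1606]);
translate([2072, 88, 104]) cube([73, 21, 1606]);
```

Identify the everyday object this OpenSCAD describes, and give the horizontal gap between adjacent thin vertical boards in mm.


A fence section. The picket gap is 114 mm.

Two posts, two rails, 11 pickets — a fence section. Span 2180 mm holds 11 pickets of 73 mm with 12 equal gaps: ⌊(2180 − 11·73) / 12⌋ = 114 mm.


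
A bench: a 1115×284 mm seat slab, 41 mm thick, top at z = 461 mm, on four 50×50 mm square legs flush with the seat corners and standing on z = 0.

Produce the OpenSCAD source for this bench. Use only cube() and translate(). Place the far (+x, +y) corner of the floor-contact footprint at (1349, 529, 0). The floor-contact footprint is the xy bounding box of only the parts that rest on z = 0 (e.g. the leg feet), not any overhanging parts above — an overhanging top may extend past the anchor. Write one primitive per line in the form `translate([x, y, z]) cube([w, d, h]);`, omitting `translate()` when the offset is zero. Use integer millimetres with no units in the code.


translate([234, 245, 420]) cube([1115, 284, 41]);
translate([234, 245, 0]) cube([50, 50, 420]);
translate([234, 479, 0]) cube([50, 50, 420]);
translate([1299, 245, 0]) cube([50, 50, 420]);
translate([1299, 479, 0]) cube([50, 50, 420]);


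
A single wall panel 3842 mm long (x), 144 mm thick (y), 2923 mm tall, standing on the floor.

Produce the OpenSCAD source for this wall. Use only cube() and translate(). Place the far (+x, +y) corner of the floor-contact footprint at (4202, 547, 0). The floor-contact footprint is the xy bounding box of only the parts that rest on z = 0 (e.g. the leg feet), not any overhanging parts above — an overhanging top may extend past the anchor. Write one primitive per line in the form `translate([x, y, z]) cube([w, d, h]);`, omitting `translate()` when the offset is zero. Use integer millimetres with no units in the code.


translate([360, 403, 0]) cube([3842, 144, 2923]);


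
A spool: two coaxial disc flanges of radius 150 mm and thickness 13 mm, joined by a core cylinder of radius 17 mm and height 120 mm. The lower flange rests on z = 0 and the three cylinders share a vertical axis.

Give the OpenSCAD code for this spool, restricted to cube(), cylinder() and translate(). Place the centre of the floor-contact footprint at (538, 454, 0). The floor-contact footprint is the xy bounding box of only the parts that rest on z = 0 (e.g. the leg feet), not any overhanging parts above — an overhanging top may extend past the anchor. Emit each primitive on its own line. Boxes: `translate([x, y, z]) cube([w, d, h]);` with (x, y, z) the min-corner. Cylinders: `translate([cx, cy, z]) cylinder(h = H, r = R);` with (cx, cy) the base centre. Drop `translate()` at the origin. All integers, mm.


translate([538, 454, 0]) cylinder(h = 13, r = 150);
translate([538, 454, 13]) cylinder(h = 120, r = 17);
translate([538, 454, 133]) cylinder(h = 13, r = 150);


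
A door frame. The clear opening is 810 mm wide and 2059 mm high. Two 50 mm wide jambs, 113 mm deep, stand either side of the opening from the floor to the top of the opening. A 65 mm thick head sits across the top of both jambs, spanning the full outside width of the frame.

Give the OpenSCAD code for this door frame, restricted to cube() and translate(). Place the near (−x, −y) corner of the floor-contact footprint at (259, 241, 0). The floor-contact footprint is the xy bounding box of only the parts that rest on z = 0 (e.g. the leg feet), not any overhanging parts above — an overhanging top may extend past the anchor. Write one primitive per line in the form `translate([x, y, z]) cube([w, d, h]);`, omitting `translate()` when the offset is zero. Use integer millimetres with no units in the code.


translate([259, 241, 0]) cube([50, 113, 2059]);
translate([1119, 241, 0]) cube([50, 113, 2059]);
translate([259, 241, 2059]) cube([910, 113, 65]);


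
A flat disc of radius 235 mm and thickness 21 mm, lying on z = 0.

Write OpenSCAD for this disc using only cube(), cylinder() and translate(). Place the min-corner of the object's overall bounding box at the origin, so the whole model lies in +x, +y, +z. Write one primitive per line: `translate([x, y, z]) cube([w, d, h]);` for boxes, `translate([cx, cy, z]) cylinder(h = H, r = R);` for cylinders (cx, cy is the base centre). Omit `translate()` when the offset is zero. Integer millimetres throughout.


translate([235, 235, 0]) cylinder(h = 21, r = 235);


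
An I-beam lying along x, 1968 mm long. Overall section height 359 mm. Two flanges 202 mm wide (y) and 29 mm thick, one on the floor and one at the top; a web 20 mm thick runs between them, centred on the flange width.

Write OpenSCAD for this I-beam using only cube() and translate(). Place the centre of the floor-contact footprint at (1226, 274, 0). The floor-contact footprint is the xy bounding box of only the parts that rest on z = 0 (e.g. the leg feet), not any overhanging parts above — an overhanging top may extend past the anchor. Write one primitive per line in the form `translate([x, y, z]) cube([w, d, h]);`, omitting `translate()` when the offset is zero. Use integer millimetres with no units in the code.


translate([242, 173, 0]) cube([1968, 202, 29]);
translate([242, 264, 29]) cube([1968, 20, 301]);
translate([242, 173, 330]) cube([1968, 202, 29]);


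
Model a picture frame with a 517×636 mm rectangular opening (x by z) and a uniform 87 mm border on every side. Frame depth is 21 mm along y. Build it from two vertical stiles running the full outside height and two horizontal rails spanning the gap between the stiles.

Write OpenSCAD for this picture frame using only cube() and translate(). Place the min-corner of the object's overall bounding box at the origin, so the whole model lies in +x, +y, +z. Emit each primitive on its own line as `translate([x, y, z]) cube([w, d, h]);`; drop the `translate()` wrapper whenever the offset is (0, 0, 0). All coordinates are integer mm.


cube([87, 21, 810]);
translate([604, 0, 0]) cube([87, 21, 810]);
translate([87, 0, 0]) cube([517, 21, 87]);
translate([87, 0, 723]) cube([517, 21, 87]);


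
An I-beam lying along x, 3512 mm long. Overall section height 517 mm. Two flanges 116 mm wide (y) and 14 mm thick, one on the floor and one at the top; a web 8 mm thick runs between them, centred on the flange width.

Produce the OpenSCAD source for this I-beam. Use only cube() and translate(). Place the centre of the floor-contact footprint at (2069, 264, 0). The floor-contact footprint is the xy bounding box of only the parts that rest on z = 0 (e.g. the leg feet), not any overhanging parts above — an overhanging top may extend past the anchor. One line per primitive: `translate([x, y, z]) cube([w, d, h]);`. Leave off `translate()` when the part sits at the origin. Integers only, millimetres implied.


translate([313, 206, 0]) cube([3512, 116, 14]);
translate([313, 260, 14]) cube([3512, 8, 489]);
translate([313, 206, 503]) cube([3512, 116, 14]);


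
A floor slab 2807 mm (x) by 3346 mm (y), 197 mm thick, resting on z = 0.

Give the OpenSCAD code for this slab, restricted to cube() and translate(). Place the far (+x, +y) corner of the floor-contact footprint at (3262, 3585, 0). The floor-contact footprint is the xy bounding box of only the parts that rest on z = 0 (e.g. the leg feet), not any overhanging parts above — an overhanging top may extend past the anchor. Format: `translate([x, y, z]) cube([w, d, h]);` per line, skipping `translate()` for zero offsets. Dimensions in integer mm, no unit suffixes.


translate([455, 239, 0]) cube([2807, 3346, 197]);


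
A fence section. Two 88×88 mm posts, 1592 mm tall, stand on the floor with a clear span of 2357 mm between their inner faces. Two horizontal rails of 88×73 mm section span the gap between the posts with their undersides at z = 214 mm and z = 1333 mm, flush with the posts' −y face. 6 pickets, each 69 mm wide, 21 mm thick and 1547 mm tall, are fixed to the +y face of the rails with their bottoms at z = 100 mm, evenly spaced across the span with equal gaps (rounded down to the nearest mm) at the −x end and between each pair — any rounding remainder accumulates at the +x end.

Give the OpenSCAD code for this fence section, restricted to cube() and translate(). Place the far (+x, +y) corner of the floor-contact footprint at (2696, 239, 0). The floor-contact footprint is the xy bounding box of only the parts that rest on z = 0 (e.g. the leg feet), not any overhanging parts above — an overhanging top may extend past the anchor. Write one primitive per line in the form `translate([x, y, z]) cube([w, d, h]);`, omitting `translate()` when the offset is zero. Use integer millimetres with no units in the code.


translate([163, 151, 0]) cube([88, 88, 1592]);
translate([2608, 151, 0]) cube([88, 88, 1592]);
translate([251, 151, 214]) cube([2357, 88, 73]);
translate([251, 151, 1333]) cube([2357, 88, 73]);
translate([528, 239, 100]) cube([69, 21, 1547]);
translate([874, 239, 100]) cube([69, 21, 1547]);
translate([1220, 239, 100]) cube([69, 21, 1547]);
translate([1566, 239, 100]) cube([69, 21, 1547]);
translate([1912, 239, 100]) cube([69, 21, 1547]);
translate([2258, 239, 100]) cube([69, 21, 1547]);


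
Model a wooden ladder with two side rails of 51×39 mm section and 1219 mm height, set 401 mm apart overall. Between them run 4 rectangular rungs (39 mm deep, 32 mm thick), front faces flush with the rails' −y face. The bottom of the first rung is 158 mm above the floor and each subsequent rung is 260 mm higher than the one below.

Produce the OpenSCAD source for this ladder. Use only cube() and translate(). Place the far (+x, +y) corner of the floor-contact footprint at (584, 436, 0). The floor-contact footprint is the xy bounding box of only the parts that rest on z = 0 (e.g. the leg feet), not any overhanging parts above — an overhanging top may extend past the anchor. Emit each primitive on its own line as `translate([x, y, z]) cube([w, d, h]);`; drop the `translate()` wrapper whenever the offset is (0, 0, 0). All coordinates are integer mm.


// rung span = 401 - 2*51 = 299
// rung[k] z = 158 + k*260
translate([183, 397, 0]) cube([51, 39, 1219]);
translate([533, 397, 0]) cube([51, 39, 1219]);
translate([234, 397, 158]) cube([299, 39, 32]);
translate([234, 397, 418]) cube([299, 39, 32]);
translate([234, 397, 678]) cube([299, 39, 32]);
translate([234, 397, 938]) cube([299, 39, 32]);


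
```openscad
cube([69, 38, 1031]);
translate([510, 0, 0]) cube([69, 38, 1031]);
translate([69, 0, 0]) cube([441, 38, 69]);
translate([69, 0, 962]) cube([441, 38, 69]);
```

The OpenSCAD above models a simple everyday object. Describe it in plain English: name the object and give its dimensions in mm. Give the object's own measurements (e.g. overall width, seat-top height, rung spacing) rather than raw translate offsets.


A rectangular picture frame lying in the x–z plane (depth along y). The opening is 441 mm wide (x) by 893 mm tall (z), surrounded by a border 69 mm wide on all four sides. The frame is 38 mm deep and is made of two full-height vertical stiles with two horizontal rails fitted between them.


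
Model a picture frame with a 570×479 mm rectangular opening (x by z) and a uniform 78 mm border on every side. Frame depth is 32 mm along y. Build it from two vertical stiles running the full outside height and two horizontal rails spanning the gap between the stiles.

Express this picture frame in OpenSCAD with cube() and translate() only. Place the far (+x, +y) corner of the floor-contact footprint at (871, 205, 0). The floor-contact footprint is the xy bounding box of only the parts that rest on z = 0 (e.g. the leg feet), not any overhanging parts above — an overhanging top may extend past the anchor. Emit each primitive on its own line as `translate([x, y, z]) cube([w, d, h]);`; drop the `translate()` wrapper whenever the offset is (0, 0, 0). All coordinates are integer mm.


translate([145, 173, 0]) cube([78, 32, 635]);
translate([793, 173, 0]) cube([78, 32, 635]);
translate([223, 173, 0]) cube([570, 32, 78]);
translate([223, 173, 557]) cube([570, 32, 78]);


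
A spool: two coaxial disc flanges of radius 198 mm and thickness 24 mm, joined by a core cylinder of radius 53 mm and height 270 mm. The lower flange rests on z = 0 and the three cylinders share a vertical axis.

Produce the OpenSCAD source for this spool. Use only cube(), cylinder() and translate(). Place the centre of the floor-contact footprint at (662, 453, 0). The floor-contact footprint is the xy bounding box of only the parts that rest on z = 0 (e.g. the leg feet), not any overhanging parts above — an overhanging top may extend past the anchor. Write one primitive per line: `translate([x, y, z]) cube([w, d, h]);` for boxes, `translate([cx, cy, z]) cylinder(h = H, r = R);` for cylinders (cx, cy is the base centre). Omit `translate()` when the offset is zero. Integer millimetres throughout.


translate([662, 453, 0]) cylinder(h = 24, r = 198);
translate([662, 453, 24]) cylinder(h = 270, r = 53);
translate([662, 453, 294]) cylinder(h = 24, r = 198);


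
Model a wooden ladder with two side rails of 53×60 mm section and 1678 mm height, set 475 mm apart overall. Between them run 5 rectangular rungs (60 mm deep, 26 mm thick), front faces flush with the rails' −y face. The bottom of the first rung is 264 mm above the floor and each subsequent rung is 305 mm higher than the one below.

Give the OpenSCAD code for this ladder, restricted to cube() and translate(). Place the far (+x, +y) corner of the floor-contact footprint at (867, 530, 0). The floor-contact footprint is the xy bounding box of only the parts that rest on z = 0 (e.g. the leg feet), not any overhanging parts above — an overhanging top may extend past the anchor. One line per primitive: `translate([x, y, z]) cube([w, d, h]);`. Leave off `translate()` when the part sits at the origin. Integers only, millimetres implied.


translate([392, 470, 0]) cube([53, 60, 1678]);
translate([814, 470, 0]) cube([53, 60, 1678]);
translate([445, 470, 264]) cube([369, 60, 26]);
translate([445, 470, 569]) cube([369, 60, 26]);
translate([445, 470, 874]) cube([369, 60, 26]);
translate([445, 470, 1179]) cube([369, 60, 26]);
translate([445, 470, 1484]) cube([369, 60, 26]);
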